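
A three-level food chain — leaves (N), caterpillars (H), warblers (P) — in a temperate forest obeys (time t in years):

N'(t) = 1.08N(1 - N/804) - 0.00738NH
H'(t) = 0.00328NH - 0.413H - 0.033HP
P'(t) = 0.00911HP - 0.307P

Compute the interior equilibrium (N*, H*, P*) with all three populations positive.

From dP/dt = 0: 0.00911H* = 0.307, so H* = 33.7.
From dN/dt = 0: 1.08(1 - N*/804) = 0.00738·33.7, giving N* = 804·(1 - 0.23) = 619.
From dH/dt = 0: 0.00328·619 - 0.413 = 0.033P*, so P* = 1.62/0.033 = 49.

N* ≈ 619, H* ≈ 33.7, P* ≈ 49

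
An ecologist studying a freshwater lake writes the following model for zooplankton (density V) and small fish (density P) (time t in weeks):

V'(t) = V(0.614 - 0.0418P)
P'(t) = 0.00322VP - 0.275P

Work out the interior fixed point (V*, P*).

Set dP/dt = 0 with P > 0: 0.00322V - 0.275 = 0, so V* = 0.275/0.00322 = 85.4.
Set dV/dt = 0 with V > 0: 0.614 - 0.0418P = 0, so P* = 0.614/0.0418 = 14.7.

V* ≈ 85.4, P* ≈ 14.7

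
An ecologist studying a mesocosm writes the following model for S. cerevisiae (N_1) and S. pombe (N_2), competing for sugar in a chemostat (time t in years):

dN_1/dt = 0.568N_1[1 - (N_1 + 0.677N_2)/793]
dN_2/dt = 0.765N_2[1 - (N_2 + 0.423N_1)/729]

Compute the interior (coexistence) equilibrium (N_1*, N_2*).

Setting both brackets to zero gives the nullclines N_1 + 0.677N_2 = 793 and 0.423N_1 + N_2 = 729.
Substituting N_2 = 729 - 0.423N_1 into the first: N_1(1 - 0.677·0.423) = 793 - 0.677·729.
So N_1* = 299/0.714 = 420, and then N_2* = 729 - 0.423·420 = 551.

N_1* ≈ 420, N_2* ≈ 551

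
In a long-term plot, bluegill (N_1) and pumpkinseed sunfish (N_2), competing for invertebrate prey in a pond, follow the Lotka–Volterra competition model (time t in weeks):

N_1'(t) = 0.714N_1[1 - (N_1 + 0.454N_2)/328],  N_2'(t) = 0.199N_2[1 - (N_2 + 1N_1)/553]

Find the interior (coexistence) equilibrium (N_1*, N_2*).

Setting both brackets to zero gives the nullclines N_1 + 0.454N_2 = 328 and 1N_1 + N_2 = 553.
Substituting N_2 = 553 - 1N_1 into the first: N_1(1 - 0.454·1) = 328 - 0.454·553.
So N_1* = 76.9/0.546 = 141, and then N_2* = 553 - 1·141 = 412.

N_1* ≈ 141, N_2* ≈ 412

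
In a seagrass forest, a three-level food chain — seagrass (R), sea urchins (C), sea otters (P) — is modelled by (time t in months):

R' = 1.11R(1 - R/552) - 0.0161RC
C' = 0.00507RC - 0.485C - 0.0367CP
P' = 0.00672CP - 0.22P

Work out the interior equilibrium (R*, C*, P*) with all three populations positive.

R* ≈ 290, C* ≈ 32.7, P* ≈ 26.8

From dP/dt = 0: 0.00672C* = 0.22, so C* = 32.7.
From dR/dt = 0: 1.11(1 - R*/552) = 0.0161·32.7, giving R* = 552·(1 - 0.475) = 290.
From dC/dt = 0: 0.00507·290 - 0.485 = 0.0367P*, so P* = 0.985/0.0367 = 26.8.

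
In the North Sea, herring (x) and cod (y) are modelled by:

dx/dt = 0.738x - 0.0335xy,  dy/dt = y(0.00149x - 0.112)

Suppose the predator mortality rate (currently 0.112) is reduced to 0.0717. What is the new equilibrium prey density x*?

At the interior fixed point, setting dy/dt = 0 with y > 0 fixes x* = (predator death rate)/(xy coefficient) — independent of the other coefficients.
With the change, x* = 0.0717/0.00149 = 48.1; it falls from 75.2.

x* ≈ 48.1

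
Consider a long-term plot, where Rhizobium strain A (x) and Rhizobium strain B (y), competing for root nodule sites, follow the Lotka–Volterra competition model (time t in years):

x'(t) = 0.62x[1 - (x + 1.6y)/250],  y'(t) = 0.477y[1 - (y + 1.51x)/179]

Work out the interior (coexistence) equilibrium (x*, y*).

Setting both brackets to zero gives the nullclines x + 1.6y = 250 and 1.51x + y = 179.
Substituting y = 179 - 1.51x into the first: x(1 - 1.6·1.51) = 250 - 1.6·179.
So x* = -36.4/-1.42 = 25.7, and then y* = 179 - 1.51·25.7 = 140.

x* ≈ 25.7, y* ≈ 140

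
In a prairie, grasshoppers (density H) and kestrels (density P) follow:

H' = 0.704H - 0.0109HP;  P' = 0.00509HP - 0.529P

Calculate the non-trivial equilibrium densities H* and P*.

Set dP/dt = 0 with P > 0: 0.00509H - 0.529 = 0, so H* = 0.529/0.00509 = 104.
Set dH/dt = 0 with H > 0: 0.704 - 0.0109P = 0, so P* = 0.704/0.0109 = 64.6.

H* ≈ 104, P* ≈ 64.6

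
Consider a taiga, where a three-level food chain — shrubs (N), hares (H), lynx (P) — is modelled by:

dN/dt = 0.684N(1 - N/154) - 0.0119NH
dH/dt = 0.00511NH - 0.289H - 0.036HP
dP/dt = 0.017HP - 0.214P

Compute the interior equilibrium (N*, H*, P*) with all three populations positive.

From dP/dt = 0: 0.017H* = 0.214, so H* = 12.6.
From dN/dt = 0: 0.684(1 - N*/154) = 0.0119·12.6, giving N* = 154·(1 - 0.219) = 120.
From dH/dt = 0: 0.00511·120 - 0.289 = 0.036P*, so P* = 0.326/0.036 = 9.04.

N* ≈ 120, H* ≈ 12.6, P* ≈ 9.04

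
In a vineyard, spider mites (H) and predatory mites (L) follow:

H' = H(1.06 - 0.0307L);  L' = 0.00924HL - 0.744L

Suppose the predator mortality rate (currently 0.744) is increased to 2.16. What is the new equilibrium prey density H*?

At the interior fixed point, setting dL/dt = 0 with L > 0 fixes H* = (predator death rate)/(HL coefficient) — independent of the other coefficients.
With the change, H* = 2.16/0.00924 = 234; it rises from 80.5.

H* ≈ 234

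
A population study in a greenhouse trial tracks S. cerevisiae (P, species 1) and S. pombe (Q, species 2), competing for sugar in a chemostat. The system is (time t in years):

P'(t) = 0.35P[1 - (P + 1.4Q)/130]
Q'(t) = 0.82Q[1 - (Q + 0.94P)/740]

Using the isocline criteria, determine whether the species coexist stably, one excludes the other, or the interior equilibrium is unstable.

species 2 excludes species 1

Compare the nullcline intercepts: K1/α12 = 130/1.4 = 92.9 < K2 = 740; K2/α21 = 740/0.94 = 787 > K1 = 130.
Since the inequalities point opposite ways, species 2 can invade but species 1 cannot.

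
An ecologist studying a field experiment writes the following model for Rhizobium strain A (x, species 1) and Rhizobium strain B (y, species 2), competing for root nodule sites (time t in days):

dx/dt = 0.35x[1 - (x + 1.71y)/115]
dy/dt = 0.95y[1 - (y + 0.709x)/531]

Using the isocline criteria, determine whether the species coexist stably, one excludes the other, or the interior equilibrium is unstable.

species 2 excludes species 1

Compare the nullcline intercepts: K1/α12 = 115/1.71 = 67.3 < K2 = 531; K2/α21 = 531/0.709 = 749 > K1 = 115.
Since the inequalities point opposite ways, species 2 can invade but species 1 cannot.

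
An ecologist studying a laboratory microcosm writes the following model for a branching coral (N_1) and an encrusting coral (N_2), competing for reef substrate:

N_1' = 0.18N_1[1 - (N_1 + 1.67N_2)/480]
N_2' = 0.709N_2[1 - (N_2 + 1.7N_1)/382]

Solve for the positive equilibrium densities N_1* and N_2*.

N_1* ≈ 85.9, N_2* ≈ 236

Setting both brackets to zero gives the nullclines N_1 + 1.67N_2 = 480 and 1.7N_1 + N_2 = 382.
Substituting N_2 = 382 - 1.7N_1 into the first: N_1(1 - 1.67·1.7) = 480 - 1.67·382.
So N_1* = -158/-1.84 = 85.9, and then N_2* = 382 - 1.7·85.9 = 236.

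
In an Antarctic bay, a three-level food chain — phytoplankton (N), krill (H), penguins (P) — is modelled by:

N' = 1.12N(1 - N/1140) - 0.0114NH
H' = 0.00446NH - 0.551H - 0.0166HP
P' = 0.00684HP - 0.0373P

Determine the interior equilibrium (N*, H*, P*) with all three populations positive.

From dP/dt = 0: 0.00684H* = 0.0373, so H* = 5.45.
From dN/dt = 0: 1.12(1 - N*/1140) = 0.0114·5.45, giving N* = 1140·(1 - 0.0555) = 1080.
From dH/dt = 0: 0.00446·1080 - 0.551 = 0.0166P*, so P* = 4.25/0.0166 = 256.

N* ≈ 1080, H* ≈ 5.45, P* ≈ 256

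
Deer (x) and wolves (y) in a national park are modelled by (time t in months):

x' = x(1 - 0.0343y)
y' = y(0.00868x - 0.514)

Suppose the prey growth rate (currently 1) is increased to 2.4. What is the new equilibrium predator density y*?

At the interior fixed point, setting dx/dt = 0 with x > 0 fixes y* = (prey growth rate)/(xy coefficient) — independent of the other coefficients.
With the change, y* = 2.4/0.0343 = 70; it rises from 29.2.

y* ≈ 70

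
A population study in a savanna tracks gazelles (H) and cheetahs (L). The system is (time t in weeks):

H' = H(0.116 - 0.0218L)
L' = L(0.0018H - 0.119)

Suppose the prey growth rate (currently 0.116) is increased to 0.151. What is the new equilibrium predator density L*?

At the interior fixed point, setting dH/dt = 0 with H > 0 fixes L* = (prey growth rate)/(HL coefficient) — independent of the other coefficients.
With the change, L* = 0.151/0.0218 = 6.93; it rises from 5.32.

L* ≈ 6.93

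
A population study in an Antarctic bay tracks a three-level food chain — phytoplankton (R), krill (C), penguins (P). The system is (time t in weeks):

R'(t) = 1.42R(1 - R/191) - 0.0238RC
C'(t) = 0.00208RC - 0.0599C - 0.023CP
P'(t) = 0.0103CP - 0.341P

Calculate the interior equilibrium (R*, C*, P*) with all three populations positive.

R* ≈ 85, C* ≈ 33.1, P* ≈ 5.08

From dP/dt = 0: 0.0103C* = 0.341, so C* = 33.1.
From dR/dt = 0: 1.42(1 - R*/191) = 0.0238·33.1, giving R* = 191·(1 - 0.555) = 85.
From dC/dt = 0: 0.00208·85 - 0.0599 = 0.023P*, so P* = 0.117/0.023 = 5.08.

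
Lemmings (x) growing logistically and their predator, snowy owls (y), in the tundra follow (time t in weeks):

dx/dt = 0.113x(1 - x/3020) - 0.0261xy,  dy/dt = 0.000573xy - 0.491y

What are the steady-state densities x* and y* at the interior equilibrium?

From dy/dt = 0 with y > 0: 0.000573x* = 0.491, so x* = 857.
Substitute into dx/dt = 0: 0.113(1 - 857/3020) = 0.0261y*.
The bracket is 0.716, giving y* = 0.0809/0.0261 = 3.1.

x* ≈ 857, y* ≈ 3.1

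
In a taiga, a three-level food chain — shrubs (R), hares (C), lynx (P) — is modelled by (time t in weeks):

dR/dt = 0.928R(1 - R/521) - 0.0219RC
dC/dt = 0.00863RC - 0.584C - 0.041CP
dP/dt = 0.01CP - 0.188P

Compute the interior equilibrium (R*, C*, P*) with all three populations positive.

R* ≈ 290, C* ≈ 18.8, P* ≈ 46.8

From dP/dt = 0: 0.01C* = 0.188, so C* = 18.8.
From dR/dt = 0: 0.928(1 - R*/521) = 0.0219·18.8, giving R* = 521·(1 - 0.444) = 290.
From dC/dt = 0: 0.00863·290 - 0.584 = 0.041P*, so P* = 1.92/0.041 = 46.8.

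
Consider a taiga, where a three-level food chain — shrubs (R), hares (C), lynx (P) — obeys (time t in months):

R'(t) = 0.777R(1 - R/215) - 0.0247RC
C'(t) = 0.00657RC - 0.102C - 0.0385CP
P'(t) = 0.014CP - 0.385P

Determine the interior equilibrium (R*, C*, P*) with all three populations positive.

R* ≈ 27, C* ≈ 27.5, P* ≈ 1.97

From dP/dt = 0: 0.014C* = 0.385, so C* = 27.5.
From dR/dt = 0: 0.777(1 - R*/215) = 0.0247·27.5, giving R* = 215·(1 - 0.874) = 27.
From dC/dt = 0: 0.00657·27 - 0.102 = 0.0385P*, so P* = 0.0757/0.0385 = 1.97.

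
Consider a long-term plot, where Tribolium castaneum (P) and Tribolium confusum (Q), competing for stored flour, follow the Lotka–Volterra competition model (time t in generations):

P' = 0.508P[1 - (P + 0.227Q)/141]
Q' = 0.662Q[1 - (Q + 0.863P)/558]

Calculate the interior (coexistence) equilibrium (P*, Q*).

P* ≈ 17.8, Q* ≈ 543

Setting both brackets to zero gives the nullclines P + 0.227Q = 141 and 0.863P + Q = 558.
Substituting Q = 558 - 0.863P into the first: P(1 - 0.227·0.863) = 141 - 0.227·558.
So P* = 14.3/0.804 = 17.8, and then Q* = 558 - 0.863·17.8 = 543.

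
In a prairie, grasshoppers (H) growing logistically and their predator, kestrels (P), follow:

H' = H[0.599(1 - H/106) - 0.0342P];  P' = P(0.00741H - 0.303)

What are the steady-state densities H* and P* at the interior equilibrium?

From dP/dt = 0 with P > 0: 0.00741H* = 0.303, so H* = 40.9.
Substitute into dH/dt = 0: 0.599(1 - 40.9/106) = 0.0342P*.
The bracket is 0.614, giving P* = 0.368/0.0342 = 10.8.

H* ≈ 40.9, P* ≈ 10.8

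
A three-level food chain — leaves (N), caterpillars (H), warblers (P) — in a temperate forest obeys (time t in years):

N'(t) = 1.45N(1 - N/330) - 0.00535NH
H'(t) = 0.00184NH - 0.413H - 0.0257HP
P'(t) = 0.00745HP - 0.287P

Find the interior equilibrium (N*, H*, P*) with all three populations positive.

From dP/dt = 0: 0.00745H* = 0.287, so H* = 38.5.
From dN/dt = 0: 1.45(1 - N*/330) = 0.00535·38.5, giving N* = 330·(1 - 0.142) = 283.
From dH/dt = 0: 0.00184·283 - 0.413 = 0.0257P*, so P* = 0.108/0.0257 = 4.2.

N* ≈ 283, H* ≈ 38.5, P* ≈ 4.2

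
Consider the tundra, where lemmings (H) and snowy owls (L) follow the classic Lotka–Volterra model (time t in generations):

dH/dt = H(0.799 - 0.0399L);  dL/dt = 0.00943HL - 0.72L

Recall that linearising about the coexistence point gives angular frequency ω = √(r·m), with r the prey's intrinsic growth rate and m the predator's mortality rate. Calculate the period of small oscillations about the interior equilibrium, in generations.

Here r = 0.799 and m = 0.72, so r·m = 0.575.
ω = √0.575 = 0.758 per generation, hence T = 2π/ω ≈ 8.28 generations.

T ≈ 8.28 generations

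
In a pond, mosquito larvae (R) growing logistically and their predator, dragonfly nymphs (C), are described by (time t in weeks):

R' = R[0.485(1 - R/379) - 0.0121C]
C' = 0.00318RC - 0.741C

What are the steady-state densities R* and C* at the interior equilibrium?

R* ≈ 233, C* ≈ 15.4

From dC/dt = 0 with C > 0: 0.00318R* = 0.741, so R* = 233.
Substitute into dR/dt = 0: 0.485(1 - 233/379) = 0.0121C*.
The bracket is 0.385, giving C* = 0.187/0.0121 = 15.4.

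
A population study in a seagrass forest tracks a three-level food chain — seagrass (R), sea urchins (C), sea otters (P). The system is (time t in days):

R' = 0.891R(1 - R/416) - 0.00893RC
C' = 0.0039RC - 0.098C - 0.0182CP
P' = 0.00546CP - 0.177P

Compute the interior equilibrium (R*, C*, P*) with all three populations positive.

R* ≈ 281, C* ≈ 32.4, P* ≈ 54.8

From dP/dt = 0: 0.00546C* = 0.177, so C* = 32.4.
From dR/dt = 0: 0.891(1 - R*/416) = 0.00893·32.4, giving R* = 416·(1 - 0.325) = 281.
From dC/dt = 0: 0.0039·281 - 0.098 = 0.0182P*, so P* = 0.997/0.0182 = 54.8.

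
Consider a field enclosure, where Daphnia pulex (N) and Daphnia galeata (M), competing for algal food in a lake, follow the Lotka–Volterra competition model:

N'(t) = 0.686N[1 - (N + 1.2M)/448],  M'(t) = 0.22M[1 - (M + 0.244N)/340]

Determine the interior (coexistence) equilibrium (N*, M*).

N* ≈ 56.6, M* ≈ 326

Setting both brackets to zero gives the nullclines N + 1.2M = 448 and 0.244N + M = 340.
Substituting M = 340 - 0.244N into the first: N(1 - 1.2·0.244) = 448 - 1.2·340.
So N* = 40/0.707 = 56.6, and then M* = 340 - 0.244·56.6 = 326.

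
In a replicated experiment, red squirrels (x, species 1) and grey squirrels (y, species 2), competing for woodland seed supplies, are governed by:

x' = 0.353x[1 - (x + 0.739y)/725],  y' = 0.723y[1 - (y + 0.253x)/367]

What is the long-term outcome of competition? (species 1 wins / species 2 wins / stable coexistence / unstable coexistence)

stable coexistence

Compare the nullcline intercepts: K1/α12 = 725/0.739 = 981 > K2 = 367; K2/α21 = 367/0.253 = 1450 > K1 = 725.
Since both inequalities hold, each species can invade when rare, so the interior equilibrium is stable.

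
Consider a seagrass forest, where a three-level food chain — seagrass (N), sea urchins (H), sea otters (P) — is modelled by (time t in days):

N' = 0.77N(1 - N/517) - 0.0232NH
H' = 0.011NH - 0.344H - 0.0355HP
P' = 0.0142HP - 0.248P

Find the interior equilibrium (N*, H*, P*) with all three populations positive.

From dP/dt = 0: 0.0142H* = 0.248, so H* = 17.5.
From dN/dt = 0: 0.77(1 - N*/517) = 0.0232·17.5, giving N* = 517·(1 - 0.526) = 245.
From dH/dt = 0: 0.011·245 - 0.344 = 0.0355P*, so P* = 2.35/0.0355 = 66.2.

N* ≈ 245, H* ≈ 17.5, P* ≈ 66.2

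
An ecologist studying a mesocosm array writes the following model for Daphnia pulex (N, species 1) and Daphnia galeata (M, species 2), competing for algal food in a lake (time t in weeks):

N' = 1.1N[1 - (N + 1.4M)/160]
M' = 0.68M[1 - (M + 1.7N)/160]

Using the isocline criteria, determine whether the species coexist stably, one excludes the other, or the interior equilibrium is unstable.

unstable coexistence (outcome depends on initial conditions)

Compare the nullcline intercepts: K1/α12 = 160/1.4 = 114 < K2 = 160; K2/α21 = 160/1.7 = 94.1 < K1 = 160.
Since both are reversed, neither can invade when rare; the interior point is a saddle.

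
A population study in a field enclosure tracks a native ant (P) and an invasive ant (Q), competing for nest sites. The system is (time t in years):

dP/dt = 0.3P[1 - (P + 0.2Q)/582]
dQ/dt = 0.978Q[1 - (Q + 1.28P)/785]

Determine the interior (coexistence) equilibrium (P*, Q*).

Setting both brackets to zero gives the nullclines P + 0.2Q = 582 and 1.28P + Q = 785.
Substituting Q = 785 - 1.28P into the first: P(1 - 0.2·1.28) = 582 - 0.2·785.
So P* = 425/0.744 = 571, and then Q* = 785 - 1.28·571 = 53.8.

P* ≈ 571, Q* ≈ 53.8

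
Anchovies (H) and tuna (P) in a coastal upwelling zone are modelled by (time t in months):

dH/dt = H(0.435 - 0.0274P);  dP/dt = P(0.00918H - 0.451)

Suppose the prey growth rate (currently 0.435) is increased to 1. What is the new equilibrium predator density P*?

At the interior fixed point, setting dH/dt = 0 with H > 0 fixes P* = (prey growth rate)/(HP coefficient) — independent of the other coefficients.
With the change, P* = 1/0.0274 = 36.5; it rises from 15.9.

P* ≈ 36.5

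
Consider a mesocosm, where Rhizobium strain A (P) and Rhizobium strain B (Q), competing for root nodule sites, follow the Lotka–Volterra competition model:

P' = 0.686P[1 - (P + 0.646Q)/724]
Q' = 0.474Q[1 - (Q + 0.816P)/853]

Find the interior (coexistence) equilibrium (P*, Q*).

Setting both brackets to zero gives the nullclines P + 0.646Q = 724 and 0.816P + Q = 853.
Substituting Q = 853 - 0.816P into the first: P(1 - 0.646·0.816) = 724 - 0.646·853.
So P* = 173/0.473 = 366, and then Q* = 853 - 0.816·366 = 555.

P* ≈ 366, Q* ≈ 555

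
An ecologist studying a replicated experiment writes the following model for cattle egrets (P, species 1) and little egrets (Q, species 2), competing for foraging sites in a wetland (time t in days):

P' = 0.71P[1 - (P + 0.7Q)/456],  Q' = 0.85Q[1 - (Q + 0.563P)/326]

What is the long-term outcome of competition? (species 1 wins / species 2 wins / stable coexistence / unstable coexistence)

Compare the nullcline intercepts: K1/α12 = 456/0.7 = 651 > K2 = 326; K2/α21 = 326/0.563 = 579 > K1 = 456.
Since both inequalities hold, each species can invade when rare, so the interior equilibrium is stable.

stable coexistence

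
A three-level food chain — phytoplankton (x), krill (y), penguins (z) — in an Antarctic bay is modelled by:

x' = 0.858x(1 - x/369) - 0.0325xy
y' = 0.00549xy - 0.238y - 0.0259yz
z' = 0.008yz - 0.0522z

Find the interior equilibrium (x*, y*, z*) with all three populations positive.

x* ≈ 278, y* ≈ 6.53, z* ≈ 49.7

From dz/dt = 0: 0.008y* = 0.0522, so y* = 6.53.
From dx/dt = 0: 0.858(1 - x*/369) = 0.0325·6.53, giving x* = 369·(1 - 0.247) = 278.
From dy/dt = 0: 0.00549·278 - 0.238 = 0.0259z*, so z* = 1.29/0.0259 = 49.7.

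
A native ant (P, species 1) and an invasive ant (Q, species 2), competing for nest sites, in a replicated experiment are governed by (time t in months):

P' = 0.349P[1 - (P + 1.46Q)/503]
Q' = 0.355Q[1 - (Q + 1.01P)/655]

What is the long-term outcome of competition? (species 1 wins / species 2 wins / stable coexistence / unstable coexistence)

Compare the nullcline intercepts: K1/α12 = 503/1.46 = 345 < K2 = 655; K2/α21 = 655/1.01 = 649 > K1 = 503.
Since the inequalities point opposite ways, species 2 can invade but species 1 cannot.

species 2 excludes species 1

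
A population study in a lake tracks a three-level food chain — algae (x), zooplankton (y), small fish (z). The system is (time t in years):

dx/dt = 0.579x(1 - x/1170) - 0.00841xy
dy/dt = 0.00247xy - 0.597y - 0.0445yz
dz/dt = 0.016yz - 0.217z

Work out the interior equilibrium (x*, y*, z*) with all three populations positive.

From dz/dt = 0: 0.016y* = 0.217, so y* = 13.6.
From dx/dt = 0: 0.579(1 - x*/1170) = 0.00841·13.6, giving x* = 1170·(1 - 0.197) = 940.
From dy/dt = 0: 0.00247·940 - 0.597 = 0.0445z*, so z* = 1.72/0.0445 = 38.7.

x* ≈ 940, y* ≈ 13.6, z* ≈ 38.7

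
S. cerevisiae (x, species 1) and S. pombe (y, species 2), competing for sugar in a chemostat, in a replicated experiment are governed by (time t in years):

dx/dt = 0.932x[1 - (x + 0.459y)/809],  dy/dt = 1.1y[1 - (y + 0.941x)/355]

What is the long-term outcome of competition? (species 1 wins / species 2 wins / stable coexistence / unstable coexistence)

Compare the nullcline intercepts: K1/α12 = 809/0.459 = 1760 > K2 = 355; K2/α21 = 355/0.941 = 377 < K1 = 809.
Since the inequalities point opposite ways, species 1 can invade but species 2 cannot.

species 1 excludes species 2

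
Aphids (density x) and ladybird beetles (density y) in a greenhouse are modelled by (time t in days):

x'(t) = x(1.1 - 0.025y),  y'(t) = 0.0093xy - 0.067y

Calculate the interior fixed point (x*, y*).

Set dy/dt = 0 with y > 0: 0.0093x - 0.067 = 0, so x* = 0.067/0.0093 = 7.2.
Set dx/dt = 0 with x > 0: 1.1 - 0.025y = 0, so y* = 1.1/0.025 = 44.

x* ≈ 7.2, y* ≈ 44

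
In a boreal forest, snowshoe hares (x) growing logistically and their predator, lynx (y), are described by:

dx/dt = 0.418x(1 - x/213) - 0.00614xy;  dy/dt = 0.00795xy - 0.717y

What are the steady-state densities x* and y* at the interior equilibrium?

From dy/dt = 0 with y > 0: 0.00795x* = 0.717, so x* = 90.2.
Substitute into dx/dt = 0: 0.418(1 - 90.2/213) = 0.00614y*.
The bracket is 0.577, giving y* = 0.241/0.00614 = 39.3.

x* ≈ 90.2, y* ≈ 39.3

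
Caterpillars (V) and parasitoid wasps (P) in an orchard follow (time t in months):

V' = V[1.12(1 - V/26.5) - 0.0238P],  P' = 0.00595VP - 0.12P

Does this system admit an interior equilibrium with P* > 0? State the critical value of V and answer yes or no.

The predator equation gives dP/dt > 0 only when V > 0.12/0.00595 = 20.2.
Without the predator, V → K = 26.5. Since 26.5 > 20.2, the predator can invade and persist.

Threshold V = 20.2; K > 20.2, so yes, the predator persists.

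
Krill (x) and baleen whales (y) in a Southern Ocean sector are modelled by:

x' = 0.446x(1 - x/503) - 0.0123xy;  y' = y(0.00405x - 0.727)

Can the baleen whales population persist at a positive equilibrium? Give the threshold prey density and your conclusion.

Threshold x = 180; K > 180, so yes, the predator persists.

The predator equation gives dy/dt > 0 only when x > 0.727/0.00405 = 180.
Without the predator, x → K = 503. Since 503 > 180, the predator can invade and persist.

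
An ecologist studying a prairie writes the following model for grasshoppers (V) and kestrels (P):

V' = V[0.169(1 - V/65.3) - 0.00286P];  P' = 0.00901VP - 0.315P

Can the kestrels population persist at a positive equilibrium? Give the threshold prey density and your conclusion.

Threshold V = 35; K > 35, so yes, the predator persists.

The predator equation gives dP/dt > 0 only when V > 0.315/0.00901 = 35.
Without the predator, V → K = 65.3. Since 65.3 > 35, the predator can invade and persist.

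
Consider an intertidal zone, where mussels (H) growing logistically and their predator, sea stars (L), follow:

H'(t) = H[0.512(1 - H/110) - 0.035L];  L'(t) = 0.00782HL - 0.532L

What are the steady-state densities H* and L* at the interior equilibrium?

From dL/dt = 0 with L > 0: 0.00782H* = 0.532, so H* = 68.
Substitute into dH/dt = 0: 0.512(1 - 68/110) = 0.035L*.
The bracket is 0.382, giving L* = 0.195/0.035 = 5.58.

H* ≈ 68, L* ≈ 5.58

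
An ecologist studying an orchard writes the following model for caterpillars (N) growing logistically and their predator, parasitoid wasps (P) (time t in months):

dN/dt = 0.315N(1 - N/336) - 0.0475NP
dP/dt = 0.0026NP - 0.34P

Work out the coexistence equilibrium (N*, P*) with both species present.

From dP/dt = 0 with P > 0: 0.0026N* = 0.34, so N* = 131.
Substitute into dN/dt = 0: 0.315(1 - 131/336) = 0.0475P*.
The bracket is 0.611, giving P* = 0.192/0.0475 = 4.05.

N* ≈ 131, P* ≈ 4.05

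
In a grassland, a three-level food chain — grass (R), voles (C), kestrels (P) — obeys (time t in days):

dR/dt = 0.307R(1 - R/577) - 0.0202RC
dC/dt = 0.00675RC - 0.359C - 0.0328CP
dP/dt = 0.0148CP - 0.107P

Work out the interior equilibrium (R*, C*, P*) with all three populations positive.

From dP/dt = 0: 0.0148C* = 0.107, so C* = 7.23.
From dR/dt = 0: 0.307(1 - R*/577) = 0.0202·7.23, giving R* = 577·(1 - 0.476) = 303.
From dC/dt = 0: 0.00675·303 - 0.359 = 0.0328P*, so P* = 1.68/0.0328 = 51.3.

R* ≈ 303, C* ≈ 7.23, P* ≈ 51.3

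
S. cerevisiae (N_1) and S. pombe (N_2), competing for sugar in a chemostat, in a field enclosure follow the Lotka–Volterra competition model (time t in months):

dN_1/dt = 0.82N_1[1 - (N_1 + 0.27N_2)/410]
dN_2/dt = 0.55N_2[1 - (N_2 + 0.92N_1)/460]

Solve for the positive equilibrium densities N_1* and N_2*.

Setting both brackets to zero gives the nullclines N_1 + 0.27N_2 = 410 and 0.92N_1 + N_2 = 460.
Substituting N_2 = 460 - 0.92N_1 into the first: N_1(1 - 0.27·0.92) = 410 - 0.27·460.
So N_1* = 286/0.752 = 380, and then N_2* = 460 - 0.92·380 = 110.

N_1* ≈ 380, N_2* ≈ 110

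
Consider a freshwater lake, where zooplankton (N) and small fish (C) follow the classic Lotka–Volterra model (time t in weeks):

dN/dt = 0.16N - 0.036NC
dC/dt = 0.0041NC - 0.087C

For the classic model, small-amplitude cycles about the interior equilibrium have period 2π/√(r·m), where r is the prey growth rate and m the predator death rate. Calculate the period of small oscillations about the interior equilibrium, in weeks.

T ≈ 53.3 weeks

Here r = 0.16 and m = 0.087, so r·m = 0.0139.
ω = √0.0139 = 0.118 per week, hence T = 2π/ω ≈ 53.3 weeks.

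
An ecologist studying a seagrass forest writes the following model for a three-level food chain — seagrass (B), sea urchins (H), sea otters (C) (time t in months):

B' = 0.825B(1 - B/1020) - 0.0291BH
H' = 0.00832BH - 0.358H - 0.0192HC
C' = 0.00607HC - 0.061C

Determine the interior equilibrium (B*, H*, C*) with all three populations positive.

From dC/dt = 0: 0.00607H* = 0.061, so H* = 10.
From dB/dt = 0: 0.825(1 - B*/1020) = 0.0291·10, giving B* = 1020·(1 - 0.354) = 658.
From dH/dt = 0: 0.00832·658 - 0.358 = 0.0192C*, so C* = 5.12/0.0192 = 267.

B* ≈ 658, H* ≈ 10, C* ≈ 267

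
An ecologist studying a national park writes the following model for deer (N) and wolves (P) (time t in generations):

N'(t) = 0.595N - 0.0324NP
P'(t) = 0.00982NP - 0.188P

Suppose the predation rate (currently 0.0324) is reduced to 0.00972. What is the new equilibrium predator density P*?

At the interior fixed point, setting dN/dt = 0 with N > 0 fixes P* = (prey growth rate)/(NP coefficient) — independent of the other coefficients.
With the change, P* = 0.595/0.00972 = 61.2; it rises from 18.4.

P* ≈ 61.2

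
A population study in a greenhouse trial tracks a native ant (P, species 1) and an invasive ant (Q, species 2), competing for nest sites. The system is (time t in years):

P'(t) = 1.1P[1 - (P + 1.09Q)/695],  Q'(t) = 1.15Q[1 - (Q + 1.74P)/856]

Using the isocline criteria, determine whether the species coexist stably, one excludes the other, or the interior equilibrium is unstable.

unstable coexistence (outcome depends on initial conditions)

Compare the nullcline intercepts: K1/α12 = 695/1.09 = 638 < K2 = 856; K2/α21 = 856/1.74 = 492 < K1 = 695.
Since both are reversed, neither can invade when rare; the interior point is a saddle.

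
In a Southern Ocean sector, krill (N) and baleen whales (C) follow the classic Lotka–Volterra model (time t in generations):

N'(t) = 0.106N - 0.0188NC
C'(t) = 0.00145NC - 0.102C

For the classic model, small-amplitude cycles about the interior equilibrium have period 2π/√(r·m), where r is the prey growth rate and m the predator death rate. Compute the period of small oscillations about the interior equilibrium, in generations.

T ≈ 60.4 generations

Here r = 0.106 and m = 0.102, so r·m = 0.0108.
ω = √0.0108 = 0.104 per generation, hence T = 2π/ω ≈ 60.4 generations.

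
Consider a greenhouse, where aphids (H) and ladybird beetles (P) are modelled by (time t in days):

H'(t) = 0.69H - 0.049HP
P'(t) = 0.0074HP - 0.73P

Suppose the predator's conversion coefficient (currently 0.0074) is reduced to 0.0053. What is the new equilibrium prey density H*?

H* ≈ 138

At the interior fixed point, setting dP/dt = 0 with P > 0 fixes H* = (predator death rate)/(HP coefficient) — independent of the other coefficients.
With the change, H* = 0.73/0.0053 = 138; it rises from 98.6.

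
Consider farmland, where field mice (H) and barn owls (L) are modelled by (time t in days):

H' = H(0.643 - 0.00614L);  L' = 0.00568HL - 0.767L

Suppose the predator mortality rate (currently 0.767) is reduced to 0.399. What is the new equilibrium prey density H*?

H* ≈ 70.2

At the interior fixed point, setting dL/dt = 0 with L > 0 fixes H* = (predator death rate)/(HL coefficient) — independent of the other coefficients.
With the change, H* = 0.399/0.00568 = 70.2; it falls from 135.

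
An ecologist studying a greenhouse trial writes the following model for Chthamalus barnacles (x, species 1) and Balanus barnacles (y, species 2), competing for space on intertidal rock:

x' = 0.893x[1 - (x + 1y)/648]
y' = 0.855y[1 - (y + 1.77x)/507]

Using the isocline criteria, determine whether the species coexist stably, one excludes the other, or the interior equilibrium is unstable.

species 1 excludes species 2

Compare the nullcline intercepts: K1/α12 = 648/1 = 648 > K2 = 507; K2/α21 = 507/1.77 = 286 < K1 = 648.
Since the inequalities point opposite ways, species 1 can invade but species 2 cannot.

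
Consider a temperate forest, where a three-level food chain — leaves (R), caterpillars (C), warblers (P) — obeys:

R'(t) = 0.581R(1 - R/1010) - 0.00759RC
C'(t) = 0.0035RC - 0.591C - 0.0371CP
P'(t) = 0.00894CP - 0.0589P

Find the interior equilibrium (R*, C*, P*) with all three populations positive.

From dP/dt = 0: 0.00894C* = 0.0589, so C* = 6.59.
From dR/dt = 0: 0.581(1 - R*/1010) = 0.00759·6.59, giving R* = 1010·(1 - 0.0861) = 923.
From dC/dt = 0: 0.0035·923 - 0.591 = 0.0371P*, so P* = 2.64/0.0371 = 71.2.

R* ≈ 923, C* ≈ 6.59, P* ≈ 71.2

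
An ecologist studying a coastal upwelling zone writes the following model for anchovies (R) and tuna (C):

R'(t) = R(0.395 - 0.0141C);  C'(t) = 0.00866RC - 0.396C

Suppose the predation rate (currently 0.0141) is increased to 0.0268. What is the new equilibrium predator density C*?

C* ≈ 14.7

At the interior fixed point, setting dR/dt = 0 with R > 0 fixes C* = (prey growth rate)/(RC coefficient) — independent of the other coefficients.
With the change, C* = 0.395/0.0268 = 14.7; it falls from 28.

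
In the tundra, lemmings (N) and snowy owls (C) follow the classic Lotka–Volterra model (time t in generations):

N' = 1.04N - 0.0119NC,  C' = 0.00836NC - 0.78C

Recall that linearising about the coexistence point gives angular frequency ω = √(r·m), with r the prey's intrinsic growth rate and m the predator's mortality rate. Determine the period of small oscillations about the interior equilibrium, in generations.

Here r = 1.04 and m = 0.78, so r·m = 0.811.
ω = √0.811 = 0.901 per generation, hence T = 2π/ω ≈ 6.98 generations.

T ≈ 6.98 generations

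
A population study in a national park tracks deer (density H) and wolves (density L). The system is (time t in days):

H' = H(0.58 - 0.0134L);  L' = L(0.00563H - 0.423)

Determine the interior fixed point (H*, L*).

Set dL/dt = 0 with L > 0: 0.00563H - 0.423 = 0, so H* = 0.423/0.00563 = 75.1.
Set dH/dt = 0 with H > 0: 0.58 - 0.0134L = 0, so L* = 0.58/0.0134 = 43.3.

H* ≈ 75.1, L* ≈ 43.3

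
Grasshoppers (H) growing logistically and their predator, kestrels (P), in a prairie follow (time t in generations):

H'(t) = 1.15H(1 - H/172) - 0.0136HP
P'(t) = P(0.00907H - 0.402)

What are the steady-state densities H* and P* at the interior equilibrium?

From dP/dt = 0 with P > 0: 0.00907H* = 0.402, so H* = 44.3.
Substitute into dH/dt = 0: 1.15(1 - 44.3/172) = 0.0136P*.
The bracket is 0.742, giving P* = 0.854/0.0136 = 62.8.

H* ≈ 44.3, P* ≈ 62.8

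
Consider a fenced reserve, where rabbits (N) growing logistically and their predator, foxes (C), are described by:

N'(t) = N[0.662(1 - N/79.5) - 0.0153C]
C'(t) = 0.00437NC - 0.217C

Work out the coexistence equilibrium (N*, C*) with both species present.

From dC/dt = 0 with C > 0: 0.00437N* = 0.217, so N* = 49.7.
Substitute into dN/dt = 0: 0.662(1 - 49.7/79.5) = 0.0153C*.
The bracket is 0.375, giving C* = 0.249/0.0153 = 16.2.

N* ≈ 49.7, C* ≈ 16.2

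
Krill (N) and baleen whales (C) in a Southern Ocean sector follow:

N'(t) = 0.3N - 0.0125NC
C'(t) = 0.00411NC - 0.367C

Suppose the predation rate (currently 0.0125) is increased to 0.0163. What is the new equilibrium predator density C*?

At the interior fixed point, setting dN/dt = 0 with N > 0 fixes C* = (prey growth rate)/(NC coefficient) — independent of the other coefficients.
With the change, C* = 0.3/0.0163 = 18.4; it falls from 24.

C* ≈ 18.4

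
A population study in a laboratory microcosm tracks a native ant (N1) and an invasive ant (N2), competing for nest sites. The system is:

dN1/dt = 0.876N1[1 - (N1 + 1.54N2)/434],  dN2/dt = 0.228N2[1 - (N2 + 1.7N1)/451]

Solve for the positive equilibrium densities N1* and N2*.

N1* ≈ 161, N2* ≈ 177

Setting both brackets to zero gives the nullclines N1 + 1.54N2 = 434 and 1.7N1 + N2 = 451.
Substituting N2 = 451 - 1.7N1 into the first: N1(1 - 1.54·1.7) = 434 - 1.54·451.
So N1* = -261/-1.62 = 161, and then N2* = 451 - 1.7·161 = 177.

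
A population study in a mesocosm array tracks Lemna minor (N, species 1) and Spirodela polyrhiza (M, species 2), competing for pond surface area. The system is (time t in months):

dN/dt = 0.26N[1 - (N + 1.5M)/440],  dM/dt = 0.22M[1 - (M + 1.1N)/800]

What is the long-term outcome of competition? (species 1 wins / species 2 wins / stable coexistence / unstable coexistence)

Compare the nullcline intercepts: K1/α12 = 440/1.5 = 293 < K2 = 800; K2/α21 = 800/1.1 = 727 > K1 = 440.
Since the inequalities point opposite ways, species 2 can invade but species 1 cannot.

species 2 excludes species 1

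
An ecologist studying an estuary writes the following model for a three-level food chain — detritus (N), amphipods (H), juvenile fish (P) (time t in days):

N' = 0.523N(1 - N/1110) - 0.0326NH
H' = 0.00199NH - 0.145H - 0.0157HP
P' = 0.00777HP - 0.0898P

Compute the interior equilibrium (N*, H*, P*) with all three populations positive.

From dP/dt = 0: 0.00777H* = 0.0898, so H* = 11.6.
From dN/dt = 0: 0.523(1 - N*/1110) = 0.0326·11.6, giving N* = 1110·(1 - 0.72) = 310.
From dH/dt = 0: 0.00199·310 - 0.145 = 0.0157P*, so P* = 0.473/0.0157 = 30.1.

N* ≈ 310, H* ≈ 11.6, P* ≈ 30.1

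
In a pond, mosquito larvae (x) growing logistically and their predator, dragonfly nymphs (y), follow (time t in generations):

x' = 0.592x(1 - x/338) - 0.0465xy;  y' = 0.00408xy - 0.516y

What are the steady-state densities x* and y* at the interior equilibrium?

From dy/dt = 0 with y > 0: 0.00408x* = 0.516, so x* = 126.
Substitute into dx/dt = 0: 0.592(1 - 126/338) = 0.0465y*.
The bracket is 0.626, giving y* = 0.37/0.0465 = 7.97.

x* ≈ 126, y* ≈ 7.97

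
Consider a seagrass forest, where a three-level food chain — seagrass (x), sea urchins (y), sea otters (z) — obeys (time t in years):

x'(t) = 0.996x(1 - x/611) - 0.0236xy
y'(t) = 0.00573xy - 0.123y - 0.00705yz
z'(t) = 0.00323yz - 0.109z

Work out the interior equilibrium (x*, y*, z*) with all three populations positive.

x* ≈ 122, y* ≈ 33.7, z* ≈ 82.1

From dz/dt = 0: 0.00323y* = 0.109, so y* = 33.7.
From dx/dt = 0: 0.996(1 - x*/611) = 0.0236·33.7, giving x* = 611·(1 - 0.8) = 122.
From dy/dt = 0: 0.00573·122 - 0.123 = 0.00705z*, so z* = 0.579/0.00705 = 82.1.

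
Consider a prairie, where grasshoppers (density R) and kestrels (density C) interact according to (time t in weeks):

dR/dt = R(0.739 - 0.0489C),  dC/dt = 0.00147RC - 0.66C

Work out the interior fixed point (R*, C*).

Set dC/dt = 0 with C > 0: 0.00147R - 0.66 = 0, so R* = 0.66/0.00147 = 449.
Set dR/dt = 0 with R > 0: 0.739 - 0.0489C = 0, so C* = 0.739/0.0489 = 15.1.

R* ≈ 449, C* ≈ 15.1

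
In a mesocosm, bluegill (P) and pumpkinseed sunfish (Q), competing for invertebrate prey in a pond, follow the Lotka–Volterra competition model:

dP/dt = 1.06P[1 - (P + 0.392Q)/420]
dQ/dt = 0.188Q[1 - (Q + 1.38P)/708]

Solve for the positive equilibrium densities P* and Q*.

P* ≈ 310, Q* ≈ 280

Setting both brackets to zero gives the nullclines P + 0.392Q = 420 and 1.38P + Q = 708.
Substituting Q = 708 - 1.38P into the first: P(1 - 0.392·1.38) = 420 - 0.392·708.
So P* = 142/0.459 = 310, and then Q* = 708 - 1.38·310 = 280.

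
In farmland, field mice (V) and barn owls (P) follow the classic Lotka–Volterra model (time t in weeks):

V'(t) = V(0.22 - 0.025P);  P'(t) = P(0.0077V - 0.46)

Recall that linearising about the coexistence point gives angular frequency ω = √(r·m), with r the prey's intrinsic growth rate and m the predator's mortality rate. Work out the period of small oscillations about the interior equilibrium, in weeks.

Here r = 0.22 and m = 0.46, so r·m = 0.101.
ω = √0.101 = 0.318 per week, hence T = 2π/ω ≈ 19.8 weeks.

T ≈ 19.8 weeks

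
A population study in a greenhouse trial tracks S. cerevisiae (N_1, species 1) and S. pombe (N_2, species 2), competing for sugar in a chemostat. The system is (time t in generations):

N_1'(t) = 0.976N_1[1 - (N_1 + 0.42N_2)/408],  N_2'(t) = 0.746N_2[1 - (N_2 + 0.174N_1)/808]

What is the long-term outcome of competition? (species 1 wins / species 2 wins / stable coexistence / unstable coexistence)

Compare the nullcline intercepts: K1/α12 = 408/0.42 = 971 > K2 = 808; K2/α21 = 808/0.174 = 4640 > K1 = 408.
Since both inequalities hold, each species can invade when rare, so the interior equilibrium is stable.

stable coexistence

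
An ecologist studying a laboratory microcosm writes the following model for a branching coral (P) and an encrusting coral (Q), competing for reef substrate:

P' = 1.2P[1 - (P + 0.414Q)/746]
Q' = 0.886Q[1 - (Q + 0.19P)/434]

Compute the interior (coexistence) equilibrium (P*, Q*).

Setting both brackets to zero gives the nullclines P + 0.414Q = 746 and 0.19P + Q = 434.
Substituting Q = 434 - 0.19P into the first: P(1 - 0.414·0.19) = 746 - 0.414·434.
So P* = 566/0.921 = 615, and then Q* = 434 - 0.19·615 = 317.

P* ≈ 615, Q* ≈ 317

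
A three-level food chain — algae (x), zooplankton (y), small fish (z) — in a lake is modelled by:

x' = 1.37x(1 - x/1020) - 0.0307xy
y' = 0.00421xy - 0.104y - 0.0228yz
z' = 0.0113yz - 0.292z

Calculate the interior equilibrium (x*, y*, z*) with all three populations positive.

From dz/dt = 0: 0.0113y* = 0.292, so y* = 25.8.
From dx/dt = 0: 1.37(1 - x*/1020) = 0.0307·25.8, giving x* = 1020·(1 - 0.579) = 429.
From dy/dt = 0: 0.00421·429 - 0.104 = 0.0228z*, so z* = 1.7/0.0228 = 74.7.

x* ≈ 429, y* ≈ 25.8, z* ≈ 74.7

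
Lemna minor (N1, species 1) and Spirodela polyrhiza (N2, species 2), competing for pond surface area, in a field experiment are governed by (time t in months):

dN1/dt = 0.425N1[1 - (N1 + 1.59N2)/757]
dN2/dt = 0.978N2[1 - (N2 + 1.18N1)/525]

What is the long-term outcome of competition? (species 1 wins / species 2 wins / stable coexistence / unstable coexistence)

Compare the nullcline intercepts: K1/α12 = 757/1.59 = 476 < K2 = 525; K2/α21 = 525/1.18 = 445 < K1 = 757.
Since both are reversed, neither can invade when rare; the interior point is a saddle.

unstable coexistence (outcome depends on initial conditions)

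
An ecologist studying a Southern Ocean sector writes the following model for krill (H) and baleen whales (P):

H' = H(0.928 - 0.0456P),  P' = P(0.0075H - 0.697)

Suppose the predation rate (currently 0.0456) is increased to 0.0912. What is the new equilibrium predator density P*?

At the interior fixed point, setting dH/dt = 0 with H > 0 fixes P* = (prey growth rate)/(HP coefficient) — independent of the other coefficients.
With the change, P* = 0.928/0.0912 = 10.2; it falls from 20.4.

P* ≈ 10.2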